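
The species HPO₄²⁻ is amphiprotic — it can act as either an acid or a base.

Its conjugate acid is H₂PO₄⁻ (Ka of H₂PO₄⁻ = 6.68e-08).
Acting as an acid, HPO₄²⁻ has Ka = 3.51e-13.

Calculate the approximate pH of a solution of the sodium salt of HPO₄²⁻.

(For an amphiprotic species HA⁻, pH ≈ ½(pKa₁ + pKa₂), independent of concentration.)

pKa₁ = -log(6.68e-08) = 7.18; pKa₂ = -log(3.51e-13) = 12.45. For an amphiprotic species, pH ≈ ½(pKa₁ + pKa₂) = ½(7.18 + 12.45) = 9.81.

pH = 9.81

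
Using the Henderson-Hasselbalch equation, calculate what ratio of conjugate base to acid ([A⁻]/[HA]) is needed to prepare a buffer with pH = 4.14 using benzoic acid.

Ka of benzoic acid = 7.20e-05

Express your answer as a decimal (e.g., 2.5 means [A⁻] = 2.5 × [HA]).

pKa = -log(7.20e-05) = 4.1427. pH = pKa + log([A⁻]/[HA]), so log([A⁻]/[HA]) = pH − pKa = 4.14 − 4.1427 = -0.0027. [A⁻]/[HA] = 10^(-0.0027) = 0.994

[A⁻]/[HA] = 0.994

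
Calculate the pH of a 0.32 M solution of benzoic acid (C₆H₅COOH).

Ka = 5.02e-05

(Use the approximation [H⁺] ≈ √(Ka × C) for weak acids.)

[H⁺] = √(Ka × C) = √(5.02e-05 × 0.32) = 4.0080e-03. pH = -log(4.0080e-03)

pH = 2.40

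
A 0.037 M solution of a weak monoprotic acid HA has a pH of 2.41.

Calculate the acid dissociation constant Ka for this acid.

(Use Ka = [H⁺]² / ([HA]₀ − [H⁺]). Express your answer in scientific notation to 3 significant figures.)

[H⁺] = 10^(−pH) = 10^(−2.41) = 3.890e-03 M. For HA ⇌ H⁺ + A⁻, Ka = [H⁺][A⁻]/[HA] = [H⁺]² / ([HA]₀ − [H⁺]) = (3.890e-03)² / (0.037 − 3.890e-03) = 4.57e-04.

K_a = 4.57e-04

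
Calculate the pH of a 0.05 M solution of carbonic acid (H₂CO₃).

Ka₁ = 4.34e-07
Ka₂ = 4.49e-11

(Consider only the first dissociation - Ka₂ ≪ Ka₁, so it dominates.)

First dissociation dominates. From Ka₁ = [H⁺][HA⁻]/[H₂A], x² + Ka₁·x − Ka₁·C = 0 with C = 0.05 M and Ka₁ = 4.34e-07. Solving: [H⁺] = (−Ka₁ + √(Ka₁² + 4·Ka₁·C)) / 2 = 1.4709e-04 M. pH = -log(1.4709e-04) = 3.83.

pH = 3.83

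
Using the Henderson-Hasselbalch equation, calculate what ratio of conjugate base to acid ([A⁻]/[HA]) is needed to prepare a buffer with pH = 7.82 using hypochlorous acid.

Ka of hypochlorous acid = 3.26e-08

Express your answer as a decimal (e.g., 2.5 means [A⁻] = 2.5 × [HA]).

pKa = -log(3.26e-08) = 7.4868. pH = pKa + log([A⁻]/[HA]), so log([A⁻]/[HA]) = pH − pKa = 7.82 − 7.4868 = 0.3332. [A⁻]/[HA] = 10^(0.3332) = 2.15

[A⁻]/[HA] = 2.15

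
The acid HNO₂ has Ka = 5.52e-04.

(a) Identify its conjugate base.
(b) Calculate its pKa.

(a) The conjugate base is formed by removing one H⁺ from HNO₂, giving NO₂⁻. (b) pKa = -log(Ka) = -log(5.52e-04) = 3.26.

Conjugate base: NO₂⁻; pK_a = 3.26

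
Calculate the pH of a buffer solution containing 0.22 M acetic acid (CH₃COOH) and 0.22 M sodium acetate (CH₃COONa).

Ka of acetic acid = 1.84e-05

pKa = -log(1.84e-05) = 4.74. pH = pKa + log([A⁻]/[HA]) = 4.74 + log(0.22/0.22)

pH = 4.74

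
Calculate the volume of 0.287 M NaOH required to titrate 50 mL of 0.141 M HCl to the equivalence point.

At equivalence: moles acid = moles base. moles HCl = 0.141 × 50/1000 = 0.00705 mol. V_base = moles / 0.287 × 1000 = 24.6 mL.

V_{base} = 24.6 mL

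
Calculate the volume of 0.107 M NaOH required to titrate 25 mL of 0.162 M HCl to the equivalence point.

At equivalence: moles acid = moles base. moles HCl = 0.162 × 25/1000 = 0.00405 mol. V_base = moles / 0.107 × 1000 = 37.9 mL.

V_{base} = 37.9 mL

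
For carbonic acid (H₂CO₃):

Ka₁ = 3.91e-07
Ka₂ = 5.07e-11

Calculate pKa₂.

pKa₂ = -log(Ka₂) = -log(5.07e-11) = 10.29.

pK_{a2} = 10.29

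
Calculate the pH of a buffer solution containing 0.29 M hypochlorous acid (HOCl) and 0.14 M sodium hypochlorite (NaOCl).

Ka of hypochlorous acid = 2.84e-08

pKa = -log(2.84e-08) = 7.55. pH = pKa + log([A⁻]/[HA]) = 7.55 + log(0.14/0.29)

pH = 7.23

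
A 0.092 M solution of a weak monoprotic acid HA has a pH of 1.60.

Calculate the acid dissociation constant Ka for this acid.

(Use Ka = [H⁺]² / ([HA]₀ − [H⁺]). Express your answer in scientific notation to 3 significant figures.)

[H⁺] = 10^(−pH) = 10^(−1.60) = 2.512e-02 M. For HA ⇌ H⁺ + A⁻, Ka = [H⁺][A⁻]/[HA] = [H⁺]² / ([HA]₀ − [H⁺]) = (2.512e-02)² / (0.092 − 2.512e-02) = 9.43e-03.

K_a = 9.43e-03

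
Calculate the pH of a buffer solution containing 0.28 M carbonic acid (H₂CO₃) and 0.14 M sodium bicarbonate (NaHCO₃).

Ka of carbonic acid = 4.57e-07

pKa = -log(4.57e-07) = 6.34. pH = pKa + log([A⁻]/[HA]) = 6.34 + log(0.14/0.28)

pH = 6.04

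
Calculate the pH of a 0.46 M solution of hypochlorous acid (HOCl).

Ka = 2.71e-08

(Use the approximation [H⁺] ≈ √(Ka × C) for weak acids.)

[H⁺] = √(Ka × C) = √(2.71e-08 × 0.46) = 1.1165e-04. pH = -log(1.1165e-04)

pH = 3.95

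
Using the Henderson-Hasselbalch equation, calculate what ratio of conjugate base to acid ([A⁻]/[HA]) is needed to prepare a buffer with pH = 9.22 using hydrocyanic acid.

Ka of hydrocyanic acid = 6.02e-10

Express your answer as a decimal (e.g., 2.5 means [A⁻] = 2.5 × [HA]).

pKa = -log(6.02e-10) = 9.2204. pH = pKa + log([A⁻]/[HA]), so log([A⁻]/[HA]) = pH − pKa = 9.22 − 9.2204 = -0.0004. [A⁻]/[HA] = 10^(-0.0004) = 0.999

[A⁻]/[HA] = 0.999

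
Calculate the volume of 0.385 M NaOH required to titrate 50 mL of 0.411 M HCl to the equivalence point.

At equivalence: moles acid = moles base. moles HCl = 0.411 × 50/1000 = 0.02055 mol. V_base = moles / 0.385 × 1000 = 53.4 mL.

V_{base} = 53.4 mL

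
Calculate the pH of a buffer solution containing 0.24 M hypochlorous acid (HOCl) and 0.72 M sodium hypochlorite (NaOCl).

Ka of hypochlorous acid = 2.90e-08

pKa = -log(2.90e-08) = 7.54. pH = pKa + log([A⁻]/[HA]) = 7.54 + log(0.72/0.24)

pH = 8.01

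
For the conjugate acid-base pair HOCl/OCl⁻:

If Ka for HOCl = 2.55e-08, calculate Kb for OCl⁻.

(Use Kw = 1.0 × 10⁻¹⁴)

For a conjugate pair Ka × Kb = Kw, so Kb = Kw/Ka = 1.0 × 10⁻¹⁴ / 2.55e-08 = 3.92e-07.

K_b = 3.92e-07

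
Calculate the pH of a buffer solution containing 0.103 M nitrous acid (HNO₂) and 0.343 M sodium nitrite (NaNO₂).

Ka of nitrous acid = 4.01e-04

pKa = -log(4.01e-04) = 3.40. pH = pKa + log([A⁻]/[HA]) = 3.40 + log(0.343/0.103)

pH = 3.92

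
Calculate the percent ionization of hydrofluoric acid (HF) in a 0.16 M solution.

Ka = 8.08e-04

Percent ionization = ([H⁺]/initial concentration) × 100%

Using Ka equilibrium: x² + Ka×x - Ka×C = 0. Solving: [H⁺] = 1.0973e-02. Percent = (1.0973e-02/0.16) × 100

Percent ionization = 6.86%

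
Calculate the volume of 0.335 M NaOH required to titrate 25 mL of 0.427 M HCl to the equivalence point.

At equivalence: moles acid = moles base. moles HCl = 0.427 × 25/1000 = 0.01067 mol. V_base = moles / 0.335 × 1000 = 31.9 mL.

V_{base} = 31.9 mL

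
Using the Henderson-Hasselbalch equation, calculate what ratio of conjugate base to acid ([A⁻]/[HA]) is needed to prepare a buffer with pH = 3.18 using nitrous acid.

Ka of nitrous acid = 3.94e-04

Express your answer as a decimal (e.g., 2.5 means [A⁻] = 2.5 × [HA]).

pKa = -log(3.94e-04) = 3.4045. pH = pKa + log([A⁻]/[HA]), so log([A⁻]/[HA]) = pH − pKa = 3.18 − 3.4045 = -0.2245. [A⁻]/[HA] = 10^(-0.2245) = 0.596

[A⁻]/[HA] = 0.596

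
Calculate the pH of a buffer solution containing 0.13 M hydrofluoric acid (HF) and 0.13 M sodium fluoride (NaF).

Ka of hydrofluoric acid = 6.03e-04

pKa = -log(6.03e-04) = 3.22. pH = pKa + log([A⁻]/[HA]) = 3.22 + log(0.13/0.13)

pH = 3.22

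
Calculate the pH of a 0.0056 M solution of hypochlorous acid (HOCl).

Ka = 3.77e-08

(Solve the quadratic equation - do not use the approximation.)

x² + Ka×x - Ka×C = 0. Using quadratic formula: [H⁺] = 1.4511e-05

pH = 4.84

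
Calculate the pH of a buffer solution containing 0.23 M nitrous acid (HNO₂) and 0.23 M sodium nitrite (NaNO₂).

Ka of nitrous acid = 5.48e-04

pKa = -log(5.48e-04) = 3.26. pH = pKa + log([A⁻]/[HA]) = 3.26 + log(0.23/0.23)

pH = 3.26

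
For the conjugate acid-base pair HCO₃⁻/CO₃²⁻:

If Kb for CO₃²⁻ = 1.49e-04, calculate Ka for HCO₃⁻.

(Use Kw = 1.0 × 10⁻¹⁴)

For a conjugate pair Ka × Kb = Kw, so Ka = Kw/Kb = 1.0 × 10⁻¹⁴ / 1.49e-04 = 6.71e-11.

K_a = 6.71e-11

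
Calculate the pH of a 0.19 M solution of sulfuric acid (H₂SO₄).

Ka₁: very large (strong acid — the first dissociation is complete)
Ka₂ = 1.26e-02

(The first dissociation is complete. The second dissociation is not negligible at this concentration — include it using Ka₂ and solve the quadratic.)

First dissociation is complete: [H⁺]₀ = [HSO₄⁻]₀ = C = 0.19 M. Second dissociation HSO₄⁻ ⇌ H⁺ + SO₄²⁻: let x = [SO₄²⁻]. Ka₂ = (C + x)·x / (C − x) = 1.26e-02 → x² + (C + Ka₂)·x − Ka₂·C = 0 → x² + 0.20260·x − 2.394e-03 = 0. x = (−0.20260 + √(0.20260² + 4 × 2.394e-03)) / 2 = 1.1198e-02 M. [H⁺] = C + x = 0.19 + 1.1198e-02 = 2.0120e-01 M. pH = -log(2.0120e-01) = 0.70.

pH = 0.70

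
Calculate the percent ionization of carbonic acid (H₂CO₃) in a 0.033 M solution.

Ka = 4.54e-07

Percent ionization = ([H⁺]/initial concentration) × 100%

Using Ka equilibrium: x² + Ka×x - Ka×C = 0. Solving: [H⁺] = 1.2217e-04. Percent = (1.2217e-04/0.033) × 100

Percent ionization = 0.37%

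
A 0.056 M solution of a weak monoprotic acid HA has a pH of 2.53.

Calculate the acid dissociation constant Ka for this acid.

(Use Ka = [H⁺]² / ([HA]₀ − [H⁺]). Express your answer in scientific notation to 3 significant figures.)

[H⁺] = 10^(−pH) = 10^(−2.53) = 2.951e-03 M. For HA ⇌ H⁺ + A⁻, Ka = [H⁺][A⁻]/[HA] = [H⁺]² / ([HA]₀ − [H⁺]) = (2.951e-03)² / (0.056 − 2.951e-03) = 1.64e-04.

K_a = 1.64e-04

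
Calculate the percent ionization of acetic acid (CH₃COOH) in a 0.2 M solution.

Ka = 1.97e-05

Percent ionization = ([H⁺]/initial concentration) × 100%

Using Ka equilibrium: x² + Ka×x - Ka×C = 0. Solving: [H⁺] = 1.9751e-03. Percent = (1.9751e-03/0.2) × 100

Percent ionization = 0.988%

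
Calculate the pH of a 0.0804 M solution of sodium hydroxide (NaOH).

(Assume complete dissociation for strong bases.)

[OH⁻] = 0.0804 M for strong base. pOH = -log[OH⁻] = 1.09, pH = 14 - pOH

pH = 12.91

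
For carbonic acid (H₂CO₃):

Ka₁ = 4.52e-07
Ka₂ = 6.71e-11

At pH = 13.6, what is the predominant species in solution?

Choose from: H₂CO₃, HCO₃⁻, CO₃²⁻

pKa₁ = 6.34, pKa₂ = 10.17. For a polyprotic acid the predominant species crosses at each pKa: below pKa_n the protonated form dominates, above it the deprotonated form does. At pH = 13.6, the predominant species is CO₃²⁻.

CO₃²⁻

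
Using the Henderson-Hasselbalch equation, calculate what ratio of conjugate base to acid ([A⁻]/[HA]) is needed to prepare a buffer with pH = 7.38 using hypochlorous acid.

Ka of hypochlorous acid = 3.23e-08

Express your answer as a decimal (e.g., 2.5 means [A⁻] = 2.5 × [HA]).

pKa = -log(3.23e-08) = 7.4908. pH = pKa + log([A⁻]/[HA]), so log([A⁻]/[HA]) = pH − pKa = 7.38 − 7.4908 = -0.1108. [A⁻]/[HA] = 10^(-0.1108) = 0.775

[A⁻]/[HA] = 0.775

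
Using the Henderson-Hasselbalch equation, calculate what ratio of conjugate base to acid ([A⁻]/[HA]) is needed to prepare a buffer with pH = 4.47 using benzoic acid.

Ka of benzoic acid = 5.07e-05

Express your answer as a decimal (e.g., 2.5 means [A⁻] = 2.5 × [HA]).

pKa = -log(5.07e-05) = 4.2950. pH = pKa + log([A⁻]/[HA]), so log([A⁻]/[HA]) = pH − pKa = 4.47 − 4.2950 = 0.1750. [A⁻]/[HA] = 10^(0.1750) = 1.50

[A⁻]/[HA] = 1.50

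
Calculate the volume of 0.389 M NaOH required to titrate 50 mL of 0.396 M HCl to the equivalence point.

At equivalence: moles acid = moles base. moles HCl = 0.396 × 50/1000 = 0.0198 mol. V_base = moles / 0.389 × 1000 = 50.9 mL.

V_{base} = 50.9 mL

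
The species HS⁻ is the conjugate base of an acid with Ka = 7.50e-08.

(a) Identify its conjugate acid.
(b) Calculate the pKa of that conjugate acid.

(a) The conjugate acid is formed by adding one H⁺ to HS⁻, giving H₂S. (b) pKa = -log(Ka) = -log(7.50e-08) = 7.12.

Conjugate acid: H₂S; pK_a = 7.12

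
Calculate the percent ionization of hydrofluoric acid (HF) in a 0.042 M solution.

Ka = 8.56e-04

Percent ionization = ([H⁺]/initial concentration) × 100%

Using Ka equilibrium: x² + Ka×x - Ka×C = 0. Solving: [H⁺] = 5.5833e-03. Percent = (5.5833e-03/0.042) × 100

Percent ionization = 13.3%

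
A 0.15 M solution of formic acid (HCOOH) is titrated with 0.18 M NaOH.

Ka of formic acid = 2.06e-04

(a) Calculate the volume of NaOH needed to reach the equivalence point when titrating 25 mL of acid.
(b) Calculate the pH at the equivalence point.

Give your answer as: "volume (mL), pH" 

moles acid = 0.15 × 25/1000 = 0.00375 mol; V_base = moles/0.18 × 1000 = 20.8 mL. At equivalence only the conjugate base is present: [A⁻] = 0.00375/0.046 = 8.1818e-02 M. Kb = Kw/Ka = 4.85e-11; [OH⁻] = √(Kb × [A⁻]) = 1.9929e-06; pOH = 5.70; pH = 14 - pOH = 8.30.

V = 20.8 mL, pH = 8.30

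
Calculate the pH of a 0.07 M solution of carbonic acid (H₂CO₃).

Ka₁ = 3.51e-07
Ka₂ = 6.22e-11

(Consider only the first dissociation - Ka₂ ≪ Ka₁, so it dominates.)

First dissociation dominates. From Ka₁ = [H⁺][HA⁻]/[H₂A], x² + Ka₁·x − Ka₁·C = 0 with C = 0.07 M and Ka₁ = 3.51e-07. Solving: [H⁺] = (−Ka₁ + √(Ka₁² + 4·Ka₁·C)) / 2 = 1.5657e-04 M. pH = -log(1.5657e-04) = 3.81.

pH = 3.81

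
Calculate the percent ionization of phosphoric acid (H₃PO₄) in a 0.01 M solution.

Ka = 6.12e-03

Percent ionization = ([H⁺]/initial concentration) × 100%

Using Ka equilibrium: x² + Ka×x - Ka×C = 0. Solving: [H⁺] = 5.3402e-03. Percent = (5.3402e-03/0.01) × 100

Percent ionization = 53.4%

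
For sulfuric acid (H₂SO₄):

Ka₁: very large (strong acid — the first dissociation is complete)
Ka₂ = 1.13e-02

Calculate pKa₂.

pKa₂ = -log(Ka₂) = -log(1.13e-02) = 1.95.

pK_{a2} = 1.95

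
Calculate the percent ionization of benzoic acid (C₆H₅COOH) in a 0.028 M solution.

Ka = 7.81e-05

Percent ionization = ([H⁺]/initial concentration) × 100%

Using Ka equilibrium: x² + Ka×x - Ka×C = 0. Solving: [H⁺] = 1.4402e-03. Percent = (1.4402e-03/0.028) × 100

Percent ionization = 5.14%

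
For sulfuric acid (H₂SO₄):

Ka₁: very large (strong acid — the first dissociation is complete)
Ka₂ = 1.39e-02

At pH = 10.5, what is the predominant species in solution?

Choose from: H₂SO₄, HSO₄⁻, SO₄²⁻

The first dissociation is complete, so H₂SO₄ itself is never the predominant species in water; pKa₂ = -log(1.39e-02) = 1.86. For a polyprotic acid the predominant species crosses at each pKa: below pKa_n the protonated form dominates, above it the deprotonated form does. At pH = 10.5, the predominant species is SO₄²⁻.

SO₄²⁻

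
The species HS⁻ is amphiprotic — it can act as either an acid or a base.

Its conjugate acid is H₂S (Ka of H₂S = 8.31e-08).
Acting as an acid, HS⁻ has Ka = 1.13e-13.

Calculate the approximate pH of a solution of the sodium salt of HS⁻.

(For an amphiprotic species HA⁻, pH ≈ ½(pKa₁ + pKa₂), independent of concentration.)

pKa₁ = -log(8.31e-08) = 7.08; pKa₂ = -log(1.13e-13) = 12.95. For an amphiprotic species, pH ≈ ½(pKa₁ + pKa₂) = ½(7.08 + 12.95) = 10.01.

pH = 10.01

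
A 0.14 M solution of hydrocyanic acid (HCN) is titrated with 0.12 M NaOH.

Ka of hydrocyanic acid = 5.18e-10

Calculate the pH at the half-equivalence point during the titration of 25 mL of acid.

At half-equivalence [HA] = [A⁻], so Henderson-Hasselbalch gives pH = pKa = -log(5.18e-10) = 9.29.

pH = pKa = 9.29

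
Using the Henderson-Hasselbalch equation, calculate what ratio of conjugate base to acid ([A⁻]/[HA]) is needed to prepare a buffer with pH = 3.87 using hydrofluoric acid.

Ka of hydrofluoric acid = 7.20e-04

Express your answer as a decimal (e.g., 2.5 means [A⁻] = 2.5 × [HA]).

pKa = -log(7.20e-04) = 3.1427. pH = pKa + log([A⁻]/[HA]), so log([A⁻]/[HA]) = pH − pKa = 3.87 − 3.1427 = 0.7273. [A⁻]/[HA] = 10^(0.7273) = 5.34

[A⁻]/[HA] = 5.34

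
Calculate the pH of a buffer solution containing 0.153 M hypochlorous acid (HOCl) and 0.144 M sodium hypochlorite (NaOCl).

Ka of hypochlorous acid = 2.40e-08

pKa = -log(2.40e-08) = 7.62. pH = pKa + log([A⁻]/[HA]) = 7.62 + log(0.144/0.153)

pH = 7.59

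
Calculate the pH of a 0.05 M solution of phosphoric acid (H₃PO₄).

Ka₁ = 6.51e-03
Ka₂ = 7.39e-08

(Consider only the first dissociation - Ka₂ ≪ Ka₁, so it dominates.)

First dissociation dominates. From Ka₁ = [H⁺][HA⁻]/[H₂A], x² + Ka₁·x − Ka₁·C = 0 with C = 0.05 M and Ka₁ = 6.51e-03. Solving: [H⁺] = (−Ka₁ + √(Ka₁² + 4·Ka₁·C)) / 2 = 1.5078e-02 M. pH = -log(1.5078e-02) = 1.82.

pH = 1.82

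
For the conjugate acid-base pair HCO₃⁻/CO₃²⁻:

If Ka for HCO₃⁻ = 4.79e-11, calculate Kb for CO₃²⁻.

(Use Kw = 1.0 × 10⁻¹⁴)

For a conjugate pair Ka × Kb = Kw, so Kb = Kw/Ka = 1.0 × 10⁻¹⁴ / 4.79e-11 = 2.09e-04.

K_b = 2.09e-04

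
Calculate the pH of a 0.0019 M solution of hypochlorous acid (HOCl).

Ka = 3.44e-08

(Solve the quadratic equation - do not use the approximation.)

x² + Ka×x - Ka×C = 0. Using quadratic formula: [H⁺] = 8.0674e-06

pH = 5.09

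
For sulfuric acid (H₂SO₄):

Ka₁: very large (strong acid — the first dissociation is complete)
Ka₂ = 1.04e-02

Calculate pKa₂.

pKa₂ = -log(Ka₂) = -log(1.04e-02) = 1.98.

pK_{a2} = 1.98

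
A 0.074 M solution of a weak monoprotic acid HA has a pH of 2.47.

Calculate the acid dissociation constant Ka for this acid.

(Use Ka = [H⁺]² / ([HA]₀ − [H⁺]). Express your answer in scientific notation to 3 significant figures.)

[H⁺] = 10^(−pH) = 10^(−2.47) = 3.388e-03 M. For HA ⇌ H⁺ + A⁻, Ka = [H⁺][A⁻]/[HA] = [H⁺]² / ([HA]₀ − [H⁺]) = (3.388e-03)² / (0.074 − 3.388e-03) = 1.63e-04.

K_a = 1.63e-04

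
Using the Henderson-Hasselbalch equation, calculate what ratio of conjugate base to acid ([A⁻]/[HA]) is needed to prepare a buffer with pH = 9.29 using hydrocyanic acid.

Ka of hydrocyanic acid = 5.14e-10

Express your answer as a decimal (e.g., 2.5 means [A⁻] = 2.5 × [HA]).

pKa = -log(5.14e-10) = 9.2890. pH = pKa + log([A⁻]/[HA]), so log([A⁻]/[HA]) = pH − pKa = 9.29 − 9.2890 = 0.0010. [A⁻]/[HA] = 10^(0.0010) = 1.00

[A⁻]/[HA] = 1.00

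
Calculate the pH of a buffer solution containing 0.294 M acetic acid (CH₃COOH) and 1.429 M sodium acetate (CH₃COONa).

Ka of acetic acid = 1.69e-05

pKa = -log(1.69e-05) = 4.77. pH = pKa + log([A⁻]/[HA]) = 4.77 + log(1.429/0.294)

pH = 5.46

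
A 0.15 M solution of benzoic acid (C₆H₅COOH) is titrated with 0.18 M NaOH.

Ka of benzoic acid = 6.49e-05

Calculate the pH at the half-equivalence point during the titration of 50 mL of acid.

At half-equivalence [HA] = [A⁻], so Henderson-Hasselbalch gives pH = pKa = -log(6.49e-05) = 4.19.

pH = pKa = 4.19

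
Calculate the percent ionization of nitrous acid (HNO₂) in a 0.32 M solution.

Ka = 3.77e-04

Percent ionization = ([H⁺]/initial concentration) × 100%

Using Ka equilibrium: x² + Ka×x - Ka×C = 0. Solving: [H⁺] = 1.0797e-02. Percent = (1.0797e-02/0.32) × 100

Percent ionization = 3.37%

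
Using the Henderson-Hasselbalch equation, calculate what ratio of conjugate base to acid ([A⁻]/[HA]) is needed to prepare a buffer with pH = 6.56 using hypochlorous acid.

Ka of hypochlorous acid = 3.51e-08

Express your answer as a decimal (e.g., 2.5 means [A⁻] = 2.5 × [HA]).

pKa = -log(3.51e-08) = 7.4547. pH = pKa + log([A⁻]/[HA]), so log([A⁻]/[HA]) = pH − pKa = 6.56 − 7.4547 = -0.8947. [A⁻]/[HA] = 10^(-0.8947) = 0.127

[A⁻]/[HA] = 0.127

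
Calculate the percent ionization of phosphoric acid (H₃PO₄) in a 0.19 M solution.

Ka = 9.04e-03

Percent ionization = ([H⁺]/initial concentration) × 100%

Using Ka equilibrium: x² + Ka×x - Ka×C = 0. Solving: [H⁺] = 3.7170e-02. Percent = (3.7170e-02/0.19) × 100

Percent ionization = 19.6%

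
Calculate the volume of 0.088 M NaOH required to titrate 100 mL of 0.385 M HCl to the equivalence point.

At equivalence: moles acid = moles base. moles HCl = 0.385 × 100/1000 = 0.0385 mol. V_base = moles / 0.088 × 1000 = 437.5 mL.

V_{base} = 437.5 mL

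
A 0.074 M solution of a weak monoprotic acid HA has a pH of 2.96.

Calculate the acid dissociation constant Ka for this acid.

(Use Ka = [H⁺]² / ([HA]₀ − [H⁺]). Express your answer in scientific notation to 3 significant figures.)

[H⁺] = 10^(−pH) = 10^(−2.96) = 1.096e-03 M. For HA ⇌ H⁺ + A⁻, Ka = [H⁺][A⁻]/[HA] = [H⁺]² / ([HA]₀ − [H⁺]) = (1.096e-03)² / (0.074 − 1.096e-03) = 1.65e-05.

K_a = 1.65e-05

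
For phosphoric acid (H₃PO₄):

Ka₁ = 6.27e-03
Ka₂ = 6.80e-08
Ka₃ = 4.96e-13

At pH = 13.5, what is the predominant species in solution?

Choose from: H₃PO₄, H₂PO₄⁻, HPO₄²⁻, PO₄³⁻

pKa₁ = 2.20, pKa₂ = 7.17, pKa₃ = 12.30. For a polyprotic acid the predominant species crosses at each pKa: below pKa_n the protonated form dominates, above it the deprotonated form does. At pH = 13.5, the predominant species is PO₄³⁻.

PO₄³⁻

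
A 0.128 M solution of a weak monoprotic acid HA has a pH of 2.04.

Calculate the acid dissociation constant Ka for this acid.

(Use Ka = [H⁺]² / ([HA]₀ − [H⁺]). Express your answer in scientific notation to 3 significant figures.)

[H⁺] = 10^(−pH) = 10^(−2.04) = 9.120e-03 M. For HA ⇌ H⁺ + A⁻, Ka = [H⁺][A⁻]/[HA] = [H⁺]² / ([HA]₀ − [H⁺]) = (9.120e-03)² / (0.128 − 9.120e-03) = 7.00e-04.

K_a = 7.00e-04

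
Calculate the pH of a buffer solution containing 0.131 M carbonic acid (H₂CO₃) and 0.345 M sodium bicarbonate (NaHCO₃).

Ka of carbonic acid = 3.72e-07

pKa = -log(3.72e-07) = 6.43. pH = pKa + log([A⁻]/[HA]) = 6.43 + log(0.345/0.131)

pH = 6.85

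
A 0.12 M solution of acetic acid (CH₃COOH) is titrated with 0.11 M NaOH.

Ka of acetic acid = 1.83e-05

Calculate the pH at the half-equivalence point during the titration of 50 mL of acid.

At half-equivalence [HA] = [A⁻], so Henderson-Hasselbalch gives pH = pKa = -log(1.83e-05) = 4.74.

pH = pKa = 4.74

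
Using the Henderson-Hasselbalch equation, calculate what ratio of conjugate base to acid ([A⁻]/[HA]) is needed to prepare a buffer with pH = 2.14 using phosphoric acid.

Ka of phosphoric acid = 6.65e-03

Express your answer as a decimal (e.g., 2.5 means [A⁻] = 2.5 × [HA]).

pKa = -log(6.65e-03) = 2.1772. pH = pKa + log([A⁻]/[HA]), so log([A⁻]/[HA]) = pH − pKa = 2.14 − 2.1772 = -0.0372. [A⁻]/[HA] = 10^(-0.0372) = 0.918

[A⁻]/[HA] = 0.918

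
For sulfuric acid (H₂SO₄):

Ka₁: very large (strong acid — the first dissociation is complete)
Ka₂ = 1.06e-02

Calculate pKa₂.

pKa₂ = -log(Ka₂) = -log(1.06e-02) = 1.97.

pK_{a2} = 1.97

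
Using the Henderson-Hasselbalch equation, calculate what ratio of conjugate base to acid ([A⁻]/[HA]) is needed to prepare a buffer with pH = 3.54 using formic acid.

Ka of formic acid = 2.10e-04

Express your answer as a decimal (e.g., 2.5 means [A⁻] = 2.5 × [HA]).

pKa = -log(2.10e-04) = 3.6778. pH = pKa + log([A⁻]/[HA]), so log([A⁻]/[HA]) = pH − pKa = 3.54 − 3.6778 = -0.1378. [A⁻]/[HA] = 10^(-0.1378) = 0.728

[A⁻]/[HA] = 0.728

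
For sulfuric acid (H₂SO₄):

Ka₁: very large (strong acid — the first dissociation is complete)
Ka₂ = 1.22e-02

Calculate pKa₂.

pKa₂ = -log(Ka₂) = -log(1.22e-02) = 1.91.

pK_{a2} = 1.91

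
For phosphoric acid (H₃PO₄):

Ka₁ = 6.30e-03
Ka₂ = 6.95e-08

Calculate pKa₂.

pKa₂ = -log(Ka₂) = -log(6.95e-08) = 7.16.

pK_{a2} = 7.16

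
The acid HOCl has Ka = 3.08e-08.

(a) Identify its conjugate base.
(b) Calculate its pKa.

(a) The conjugate base is formed by removing one H⁺ from HOCl, giving OCl⁻. (b) pKa = -log(Ka) = -log(3.08e-08) = 7.51.

Conjugate base: OCl⁻; pK_a = 7.51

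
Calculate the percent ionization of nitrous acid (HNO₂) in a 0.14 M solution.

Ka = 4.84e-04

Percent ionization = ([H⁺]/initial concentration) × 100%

Using Ka equilibrium: x² + Ka×x - Ka×C = 0. Solving: [H⁺] = 7.9932e-03. Percent = (7.9932e-03/0.14) × 100

Percent ionization = 5.71%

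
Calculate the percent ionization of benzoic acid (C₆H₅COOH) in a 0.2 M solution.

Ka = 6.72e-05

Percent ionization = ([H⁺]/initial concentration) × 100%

Using Ka equilibrium: x² + Ka×x - Ka×C = 0. Solving: [H⁺] = 3.6326e-03. Percent = (3.6326e-03/0.2) × 100

Percent ionization = 1.82%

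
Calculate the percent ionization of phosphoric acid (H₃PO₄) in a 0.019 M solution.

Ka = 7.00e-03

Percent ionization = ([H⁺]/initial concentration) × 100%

Using Ka equilibrium: x² + Ka×x - Ka×C = 0. Solving: [H⁺] = 8.5520e-03. Percent = (8.5520e-03/0.019) × 100

Percent ionization = 45%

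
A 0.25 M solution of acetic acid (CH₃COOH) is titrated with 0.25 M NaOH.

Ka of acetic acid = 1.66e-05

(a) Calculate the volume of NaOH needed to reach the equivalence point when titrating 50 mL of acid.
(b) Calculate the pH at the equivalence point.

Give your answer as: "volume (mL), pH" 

moles acid = 0.25 × 50/1000 = 0.0125 mol; V_base = moles/0.25 × 1000 = 50.0 mL. At equivalence only the conjugate base is present: [A⁻] = 0.0125/0.100 = 1.2500e-01 M. Kb = Kw/Ka = 6.02e-10; [OH⁻] = √(Kb × [A⁻]) = 8.6776e-06; pOH = 5.06; pH = 14 - pOH = 8.94.

V = 50.0 mL, pH = 8.94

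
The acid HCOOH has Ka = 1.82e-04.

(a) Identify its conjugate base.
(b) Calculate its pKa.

(a) The conjugate base is formed by removing one H⁺ from HCOOH, giving HCOO⁻. (b) pKa = -log(Ka) = -log(1.82e-04) = 3.74.

Conjugate base: HCOO⁻; pK_a = 3.74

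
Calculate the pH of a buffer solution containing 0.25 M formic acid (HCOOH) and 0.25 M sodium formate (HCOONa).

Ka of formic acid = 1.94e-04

pKa = -log(1.94e-04) = 3.71. pH = pKa + log([A⁻]/[HA]) = 3.71 + log(0.25/0.25)

pH = 3.71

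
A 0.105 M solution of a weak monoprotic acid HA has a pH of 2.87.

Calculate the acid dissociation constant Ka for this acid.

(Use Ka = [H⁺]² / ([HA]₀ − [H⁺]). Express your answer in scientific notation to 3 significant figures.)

[H⁺] = 10^(−pH) = 10^(−2.87) = 1.349e-03 M. For HA ⇌ H⁺ + A⁻, Ka = [H⁺][A⁻]/[HA] = [H⁺]² / ([HA]₀ − [H⁺]) = (1.349e-03)² / (0.105 − 1.349e-03) = 1.76e-05.

K_a = 1.76e-05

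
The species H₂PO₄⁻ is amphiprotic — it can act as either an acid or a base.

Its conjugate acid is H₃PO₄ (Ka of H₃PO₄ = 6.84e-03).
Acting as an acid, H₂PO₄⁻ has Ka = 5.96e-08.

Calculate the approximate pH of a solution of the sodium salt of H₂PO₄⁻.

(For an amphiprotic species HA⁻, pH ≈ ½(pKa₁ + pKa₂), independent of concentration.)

pKa₁ = -log(6.84e-03) = 2.16; pKa₂ = -log(5.96e-08) = 7.22. For an amphiprotic species, pH ≈ ½(pKa₁ + pKa₂) = ½(2.16 + 7.22) = 4.69.

pH = 4.69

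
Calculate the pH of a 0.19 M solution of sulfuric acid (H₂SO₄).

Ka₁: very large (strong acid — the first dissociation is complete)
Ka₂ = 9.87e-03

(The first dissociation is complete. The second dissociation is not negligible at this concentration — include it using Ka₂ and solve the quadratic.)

First dissociation is complete: [H⁺]₀ = [HSO₄⁻]₀ = C = 0.19 M. Second dissociation HSO₄⁻ ⇌ H⁺ + SO₄²⁻: let x = [SO₄²⁻]. Ka₂ = (C + x)·x / (C − x) = 9.87e-03 → x² + (C + Ka₂)·x − Ka₂·C = 0 → x² + 0.19987·x − 1.875e-03 = 0. x = (−0.19987 + √(0.19987² + 4 × 1.875e-03)) / 2 = 8.9792e-03 M. [H⁺] = C + x = 0.19 + 8.9792e-03 = 1.9898e-01 M. pH = -log(1.9898e-01) = 0.70.

pH = 0.70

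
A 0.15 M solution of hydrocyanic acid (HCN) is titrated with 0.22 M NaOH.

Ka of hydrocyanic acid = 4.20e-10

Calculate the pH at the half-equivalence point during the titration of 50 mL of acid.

At half-equivalence [HA] = [A⁻], so Henderson-Hasselbalch gives pH = pKa = -log(4.20e-10) = 9.38.

pH = pKa = 9.38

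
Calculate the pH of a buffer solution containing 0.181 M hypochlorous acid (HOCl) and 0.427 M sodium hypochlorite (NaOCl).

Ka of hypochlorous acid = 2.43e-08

pKa = -log(2.43e-08) = 7.61. pH = pKa + log([A⁻]/[HA]) = 7.61 + log(0.427/0.181)

pH = 7.99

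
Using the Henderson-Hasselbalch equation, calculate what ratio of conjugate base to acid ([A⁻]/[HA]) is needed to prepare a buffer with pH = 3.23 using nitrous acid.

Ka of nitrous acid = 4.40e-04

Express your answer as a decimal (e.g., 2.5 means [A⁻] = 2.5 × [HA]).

pKa = -log(4.40e-04) = 3.3565. pH = pKa + log([A⁻]/[HA]), so log([A⁻]/[HA]) = pH − pKa = 3.23 − 3.3565 = -0.1265. [A⁻]/[HA] = 10^(-0.1265) = 0.747

[A⁻]/[HA] = 0.747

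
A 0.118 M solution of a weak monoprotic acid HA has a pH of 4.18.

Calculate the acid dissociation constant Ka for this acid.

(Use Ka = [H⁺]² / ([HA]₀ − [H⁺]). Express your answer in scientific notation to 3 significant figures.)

[H⁺] = 10^(−pH) = 10^(−4.18) = 6.607e-05 M. For HA ⇌ H⁺ + A⁻, Ka = [H⁺][A⁻]/[HA] = [H⁺]² / ([HA]₀ − [H⁺]) = (6.607e-05)² / (0.118 − 6.607e-05) = 3.70e-08.

K_a = 3.70e-08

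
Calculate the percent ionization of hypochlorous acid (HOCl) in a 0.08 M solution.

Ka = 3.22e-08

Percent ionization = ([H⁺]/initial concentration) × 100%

Using Ka equilibrium: x² + Ka×x - Ka×C = 0. Solving: [H⁺] = 5.0738e-05. Percent = (5.0738e-05/0.08) × 100

Percent ionization = 0.0634%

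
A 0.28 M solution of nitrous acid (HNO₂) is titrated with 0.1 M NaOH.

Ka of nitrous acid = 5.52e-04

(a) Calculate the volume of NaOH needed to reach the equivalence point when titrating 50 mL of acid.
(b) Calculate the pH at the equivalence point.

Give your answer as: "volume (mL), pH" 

moles acid = 0.28 × 50/1000 = 0.014 mol; V_base = moles/0.1 × 1000 = 140.0 mL. At equivalence only the conjugate base is present: [A⁻] = 0.014/0.190 = 7.3684e-02 M. Kb = Kw/Ka = 1.81e-11; [OH⁻] = √(Kb × [A⁻]) = 1.1554e-06; pOH = 5.94; pH = 14 - pOH = 8.06.

V = 140.0 mL, pH = 8.06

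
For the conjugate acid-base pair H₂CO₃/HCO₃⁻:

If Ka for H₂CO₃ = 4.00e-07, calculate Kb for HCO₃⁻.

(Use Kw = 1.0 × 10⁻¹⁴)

For a conjugate pair Ka × Kb = Kw, so Kb = Kw/Ka = 1.0 × 10⁻¹⁴ / 4.00e-07 = 2.50e-08.

K_b = 2.50e-08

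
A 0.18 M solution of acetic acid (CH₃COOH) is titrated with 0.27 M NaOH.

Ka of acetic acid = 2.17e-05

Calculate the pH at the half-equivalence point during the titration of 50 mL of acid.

At half-equivalence [HA] = [A⁻], so Henderson-Hasselbalch gives pH = pKa = -log(2.17e-05) = 4.66.

pH = pKa = 4.66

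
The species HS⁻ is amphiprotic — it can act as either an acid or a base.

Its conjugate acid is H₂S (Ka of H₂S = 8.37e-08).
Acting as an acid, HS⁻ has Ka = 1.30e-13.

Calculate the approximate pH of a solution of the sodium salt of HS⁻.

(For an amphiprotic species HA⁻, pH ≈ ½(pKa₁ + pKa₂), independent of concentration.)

pKa₁ = -log(8.37e-08) = 7.08; pKa₂ = -log(1.30e-13) = 12.89. For an amphiprotic species, pH ≈ ½(pKa₁ + pKa₂) = ½(7.08 + 12.89) = 9.98.

pH = 9.98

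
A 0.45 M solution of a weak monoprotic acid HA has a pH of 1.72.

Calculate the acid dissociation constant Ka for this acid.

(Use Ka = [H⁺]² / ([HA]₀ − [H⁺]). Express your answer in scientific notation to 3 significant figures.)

[H⁺] = 10^(−pH) = 10^(−1.72) = 1.905e-02 M. For HA ⇌ H⁺ + A⁻, Ka = [H⁺][A⁻]/[HA] = [H⁺]² / ([HA]₀ − [H⁺]) = (1.905e-02)² / (0.45 − 1.905e-02) = 8.43e-04.

K_a = 8.43e-04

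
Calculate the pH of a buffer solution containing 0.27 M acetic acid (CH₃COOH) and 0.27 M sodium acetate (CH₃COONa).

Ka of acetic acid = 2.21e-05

pKa = -log(2.21e-05) = 4.66. pH = pKa + log([A⁻]/[HA]) = 4.66 + log(0.27/0.27)

pH = 4.66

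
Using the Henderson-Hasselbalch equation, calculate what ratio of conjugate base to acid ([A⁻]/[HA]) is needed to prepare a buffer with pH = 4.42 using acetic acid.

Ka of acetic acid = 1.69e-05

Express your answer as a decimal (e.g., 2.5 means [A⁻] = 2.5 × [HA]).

pKa = -log(1.69e-05) = 4.7721. pH = pKa + log([A⁻]/[HA]), so log([A⁻]/[HA]) = pH − pKa = 4.42 − 4.7721 = -0.3521. [A⁻]/[HA] = 10^(-0.3521) = 0.445

[A⁻]/[HA] = 0.445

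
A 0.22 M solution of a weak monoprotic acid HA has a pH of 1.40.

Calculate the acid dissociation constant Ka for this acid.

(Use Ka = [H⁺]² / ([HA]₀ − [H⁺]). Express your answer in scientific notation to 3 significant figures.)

[H⁺] = 10^(−pH) = 10^(−1.40) = 3.981e-02 M. For HA ⇌ H⁺ + A⁻, Ka = [H⁺][A⁻]/[HA] = [H⁺]² / ([HA]₀ − [H⁺]) = (3.981e-02)² / (0.22 − 3.981e-02) = 8.80e-03.

K_a = 8.80e-03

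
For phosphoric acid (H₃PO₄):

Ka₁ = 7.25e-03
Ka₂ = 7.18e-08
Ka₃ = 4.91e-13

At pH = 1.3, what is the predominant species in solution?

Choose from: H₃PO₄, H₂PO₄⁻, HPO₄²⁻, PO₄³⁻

pKa₁ = 2.14, pKa₂ = 7.14, pKa₃ = 12.31. For a polyprotic acid the predominant species crosses at each pKa: below pKa_n the protonated form dominates, above it the deprotonated form does. At pH = 1.3, the predominant species is H₃PO₄.

H₃PO₄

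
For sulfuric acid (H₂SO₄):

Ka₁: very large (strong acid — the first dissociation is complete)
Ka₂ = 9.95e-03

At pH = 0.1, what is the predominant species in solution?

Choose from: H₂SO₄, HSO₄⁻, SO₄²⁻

The first dissociation is complete, so H₂SO₄ itself is never the predominant species in water; pKa₂ = -log(9.95e-03) = 2.00. For a polyprotic acid the predominant species crosses at each pKa: below pKa_n the protonated form dominates, above it the deprotonated form does. At pH = 0.1, the predominant species is HSO₄⁻.

HSO₄⁻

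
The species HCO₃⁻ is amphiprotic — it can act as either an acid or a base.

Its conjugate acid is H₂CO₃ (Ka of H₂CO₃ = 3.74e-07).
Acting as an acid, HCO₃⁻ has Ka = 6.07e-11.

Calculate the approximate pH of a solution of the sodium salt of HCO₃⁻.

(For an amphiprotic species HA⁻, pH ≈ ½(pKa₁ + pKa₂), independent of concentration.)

pKa₁ = -log(3.74e-07) = 6.43; pKa₂ = -log(6.07e-11) = 10.22. For an amphiprotic species, pH ≈ ½(pKa₁ + pKa₂) = ½(6.43 + 10.22) = 8.32.

pH = 8.32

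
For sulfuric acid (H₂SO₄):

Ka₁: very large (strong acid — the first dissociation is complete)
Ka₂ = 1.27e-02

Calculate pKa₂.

pKa₂ = -log(Ka₂) = -log(1.27e-02) = 1.90.

pK_{a2} = 1.90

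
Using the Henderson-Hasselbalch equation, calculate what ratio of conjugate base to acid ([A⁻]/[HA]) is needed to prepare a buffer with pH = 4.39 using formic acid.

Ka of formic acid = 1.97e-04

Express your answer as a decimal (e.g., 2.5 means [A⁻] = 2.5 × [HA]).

pKa = -log(1.97e-04) = 3.7055. pH = pKa + log([A⁻]/[HA]), so log([A⁻]/[HA]) = pH − pKa = 4.39 − 3.7055 = 0.6845. [A⁻]/[HA] = 10^(0.6845) = 4.84

[A⁻]/[HA] = 4.84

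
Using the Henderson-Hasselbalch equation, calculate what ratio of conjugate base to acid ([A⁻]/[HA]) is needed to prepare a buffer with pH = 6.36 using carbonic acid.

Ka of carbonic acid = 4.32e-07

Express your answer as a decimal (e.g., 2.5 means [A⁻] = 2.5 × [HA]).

pKa = -log(4.32e-07) = 6.3645. pH = pKa + log([A⁻]/[HA]), so log([A⁻]/[HA]) = pH − pKa = 6.36 − 6.3645 = -0.0045. [A⁻]/[HA] = 10^(-0.0045) = 0.990

[A⁻]/[HA] = 0.990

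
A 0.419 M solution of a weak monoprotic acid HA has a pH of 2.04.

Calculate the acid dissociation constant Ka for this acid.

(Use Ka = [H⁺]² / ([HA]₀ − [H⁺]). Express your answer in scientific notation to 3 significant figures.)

[H⁺] = 10^(−pH) = 10^(−2.04) = 9.120e-03 M. For HA ⇌ H⁺ + A⁻, Ka = [H⁺][A⁻]/[HA] = [H⁺]² / ([HA]₀ − [H⁺]) = (9.120e-03)² / (0.419 − 9.120e-03) = 2.03e-04.

K_a = 2.03e-04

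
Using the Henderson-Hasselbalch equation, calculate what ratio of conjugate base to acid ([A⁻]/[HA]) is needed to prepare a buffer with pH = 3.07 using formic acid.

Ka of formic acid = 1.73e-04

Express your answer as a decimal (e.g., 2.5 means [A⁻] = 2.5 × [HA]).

pKa = -log(1.73e-04) = 3.7620. pH = pKa + log([A⁻]/[HA]), so log([A⁻]/[HA]) = pH − pKa = 3.07 − 3.7620 = -0.6920. [A⁻]/[HA] = 10^(-0.6920) = 0.203

[A⁻]/[HA] = 0.203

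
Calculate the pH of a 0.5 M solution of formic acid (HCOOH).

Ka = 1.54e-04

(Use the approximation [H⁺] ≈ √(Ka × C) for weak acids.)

[H⁺] = √(Ka × C) = √(1.54e-04 × 0.5) = 8.7750e-03. pH = -log(8.7750e-03)

pH = 2.06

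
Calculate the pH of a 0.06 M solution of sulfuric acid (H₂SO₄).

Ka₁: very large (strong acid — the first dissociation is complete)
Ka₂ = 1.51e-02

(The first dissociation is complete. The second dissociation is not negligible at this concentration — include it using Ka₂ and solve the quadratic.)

First dissociation is complete: [H⁺]₀ = [HSO₄⁻]₀ = C = 0.06 M. Second dissociation HSO₄⁻ ⇌ H⁺ + SO₄²⁻: let x = [SO₄²⁻]. Ka₂ = (C + x)·x / (C − x) = 1.51e-02 → x² + (C + Ka₂)·x − Ka₂·C = 0 → x² + 0.07510·x − 9.060e-04 = 0. x = (−0.07510 + √(0.07510² + 4 × 9.060e-04)) / 2 = 1.0575e-02 M. [H⁺] = C + x = 0.06 + 1.0575e-02 = 7.0575e-02 M. pH = -log(7.0575e-02) = 1.15.

pH = 1.15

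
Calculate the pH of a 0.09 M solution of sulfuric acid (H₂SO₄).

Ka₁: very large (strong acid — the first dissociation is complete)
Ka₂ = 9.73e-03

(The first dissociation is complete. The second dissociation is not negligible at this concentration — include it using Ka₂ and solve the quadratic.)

First dissociation is complete: [H⁺]₀ = [HSO₄⁻]₀ = C = 0.09 M. Second dissociation HSO₄⁻ ⇌ H⁺ + SO₄²⁻: let x = [SO₄²⁻]. Ka₂ = (C + x)·x / (C − x) = 9.73e-03 → x² + (C + Ka₂)·x − Ka₂·C = 0 → x² + 0.09973·x − 8.757e-04 = 0. x = (−0.09973 + √(0.09973² + 4 × 8.757e-04)) / 2 = 8.1196e-03 M. [H⁺] = C + x = 0.09 + 8.1196e-03 = 9.8120e-02 M. pH = -log(9.8120e-02) = 1.01.

pH = 1.01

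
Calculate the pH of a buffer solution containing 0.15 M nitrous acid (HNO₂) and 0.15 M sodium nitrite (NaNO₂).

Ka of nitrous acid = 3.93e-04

pKa = -log(3.93e-04) = 3.41. pH = pKa + log([A⁻]/[HA]) = 3.41 + log(0.15/0.15)

pH = 3.41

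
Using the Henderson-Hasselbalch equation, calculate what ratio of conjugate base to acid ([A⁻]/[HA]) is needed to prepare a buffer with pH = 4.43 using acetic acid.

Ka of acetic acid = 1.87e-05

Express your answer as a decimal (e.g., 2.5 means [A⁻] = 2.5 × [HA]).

pKa = -log(1.87e-05) = 4.7282. pH = pKa + log([A⁻]/[HA]), so log([A⁻]/[HA]) = pH − pKa = 4.43 − 4.7282 = -0.2982. [A⁻]/[HA] = 10^(-0.2982) = 0.503

[A⁻]/[HA] = 0.503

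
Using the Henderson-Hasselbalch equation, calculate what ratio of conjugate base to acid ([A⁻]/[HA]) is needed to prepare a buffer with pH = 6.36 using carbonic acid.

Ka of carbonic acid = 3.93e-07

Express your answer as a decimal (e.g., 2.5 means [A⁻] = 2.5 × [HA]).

pKa = -log(3.93e-07) = 6.4056. pH = pKa + log([A⁻]/[HA]), so log([A⁻]/[HA]) = pH − pKa = 6.36 − 6.4056 = -0.0456. [A⁻]/[HA] = 10^(-0.0456) = 0.900

[A⁻]/[HA] = 0.900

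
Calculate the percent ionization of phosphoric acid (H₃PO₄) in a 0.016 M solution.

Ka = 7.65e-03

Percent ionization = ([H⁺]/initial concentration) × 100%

Using Ka equilibrium: x² + Ka×x - Ka×C = 0. Solving: [H⁺] = 7.8810e-03. Percent = (7.8810e-03/0.016) × 100

Percent ionization = 49.3%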